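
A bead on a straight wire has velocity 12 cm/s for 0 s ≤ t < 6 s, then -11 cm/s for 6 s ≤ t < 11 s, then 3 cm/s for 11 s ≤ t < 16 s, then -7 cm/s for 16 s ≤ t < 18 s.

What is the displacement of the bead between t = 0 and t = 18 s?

18 cm

Net displacement equals the area under the velocity-time graph (areas below the axis count negative).
0–6 s: 12 × 6 = 72 cm
6–11 s: -11 × 5 = -55 cm
11–16 s: 3 × 5 = 15 cm
16–18 s: -7 × 2 = -14 cm
Net displacement = 18 cm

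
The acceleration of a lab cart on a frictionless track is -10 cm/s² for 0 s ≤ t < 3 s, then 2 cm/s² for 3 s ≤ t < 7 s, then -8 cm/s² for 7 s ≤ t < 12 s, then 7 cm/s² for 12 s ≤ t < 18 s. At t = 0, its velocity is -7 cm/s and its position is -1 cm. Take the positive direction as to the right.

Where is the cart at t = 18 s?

On each constant-a segment, Δv = aΔt and Δx = v₀Δt + ½aΔt²; chain segment to segment.
0–3 s: v starts -7 cm/s; Δx = -7·3 + ½·-10·3² = -66 cm; v ends -37 cm/s.
3–7 s: v starts -37 cm/s; Δx = -37·4 + ½·2·4² = -132 cm; v ends -29 cm/s.
7–12 s: v starts -29 cm/s; Δx = -29·5 + ½·-8·5² = -245 cm; v ends -69 cm/s.
12–18 s: v starts -69 cm/s; Δx = -69·6 + ½·7·6² = -288 cm; v ends -27 cm/s.
x(18) = -1 + Σ Δx = -732 cm.

-732 cm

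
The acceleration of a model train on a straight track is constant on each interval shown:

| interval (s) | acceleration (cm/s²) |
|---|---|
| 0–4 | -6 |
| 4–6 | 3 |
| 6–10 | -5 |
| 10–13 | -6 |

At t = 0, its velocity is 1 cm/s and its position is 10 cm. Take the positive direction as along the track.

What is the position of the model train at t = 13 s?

On each constant-a segment, Δv = aΔt and Δx = v₀Δt + ½aΔt²; chain segment to segment.
0–4 s: v starts 1 cm/s; Δx = 1·4 + ½·-6·4² = -44 cm; v ends -23 cm/s.
4–6 s: v starts -23 cm/s; Δx = -23·2 + ½·3·2² = -40 cm; v ends -17 cm/s.
6–10 s: v starts -17 cm/s; Δx = -17·4 + ½·-5·4² = -108 cm; v ends -37 cm/s.
10–13 s: v starts -37 cm/s; Δx = -37·3 + ½·-6·3² = -138 cm; v ends -55 cm/s.
x(13) = 10 + Σ Δx = -320 cm.

-320 cm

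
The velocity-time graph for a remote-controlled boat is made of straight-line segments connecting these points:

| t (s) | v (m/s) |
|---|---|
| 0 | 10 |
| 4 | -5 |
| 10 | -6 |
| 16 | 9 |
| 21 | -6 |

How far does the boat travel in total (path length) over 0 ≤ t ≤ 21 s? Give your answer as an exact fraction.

Total distance travelled is ∫|v| dt — sum the magnitudes of each area piece.
0–4 s: v = 0 at t = 8/3 s; triangle areas 40/3 + 10/3 = 50/3 m
4–10 s: |½(-5 + -6)(6)| = 33 m
10–16 s: v = 0 at t = 12.4 s; triangle areas 7.2 + 16.2 = 23.4 m
16–21 s: v = 0 at t = 19 s; triangle areas 13.5 + 6 = 19.5 m
Total distance = 2777/30 m

2777/30 m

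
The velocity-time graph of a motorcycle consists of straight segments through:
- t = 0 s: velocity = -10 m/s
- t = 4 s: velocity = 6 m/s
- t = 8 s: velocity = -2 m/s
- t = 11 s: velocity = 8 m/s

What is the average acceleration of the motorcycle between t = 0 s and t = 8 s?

1 m/s²

Average acceleration = Δv/Δt = (-2 − -10)/(8 − 0) = 1 m/s².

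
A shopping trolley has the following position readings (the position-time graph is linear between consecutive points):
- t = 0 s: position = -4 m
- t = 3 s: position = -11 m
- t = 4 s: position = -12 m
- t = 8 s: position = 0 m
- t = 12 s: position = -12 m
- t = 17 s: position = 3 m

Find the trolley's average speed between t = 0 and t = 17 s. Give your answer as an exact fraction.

Average speed = (total path length)/(elapsed time); on a piecewise-linear x-t graph the path length is Σ|Δx|.
0–3 s: |Δx| = |-11 − -4| = 7 m
3–4 s: |Δx| = |-12 − -11| = 1 m
4–8 s: |Δx| = |0 − -12| = 12 m
8–12 s: |Δx| = |-12 − 0| = 12 m
12–17 s: |Δx| = |3 − -12| = 15 m
Total path = 47 m; average speed = 47/17 = 47/17 m/s.

47/17 m/s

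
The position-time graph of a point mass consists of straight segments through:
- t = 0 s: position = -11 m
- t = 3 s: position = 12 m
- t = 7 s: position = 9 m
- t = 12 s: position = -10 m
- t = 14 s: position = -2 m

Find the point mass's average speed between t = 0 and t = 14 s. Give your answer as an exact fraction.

Average speed = (total path length)/(elapsed time); on a piecewise-linear x-t graph the path length is Σ|Δx|.
0–3 s: |Δx| = |12 − -11| = 23 m
3–7 s: |Δx| = |9 − 12| = 3 m
7–12 s: |Δx| = |-10 − 9| = 19 m
12–14 s: |Δx| = |-2 − -10| = 8 m
Total path = 53 m; average speed = 53/14 = 53/14 m/s.

53/14 m/s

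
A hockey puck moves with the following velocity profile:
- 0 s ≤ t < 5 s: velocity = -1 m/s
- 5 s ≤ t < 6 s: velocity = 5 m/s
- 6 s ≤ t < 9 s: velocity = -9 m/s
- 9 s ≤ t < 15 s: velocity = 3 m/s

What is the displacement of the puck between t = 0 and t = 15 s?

-9 m

Net displacement equals the area under the velocity-time graph (areas below the axis count negative).
0–5 s: -1 × 5 = -5 m
5–6 s: 5 × 1 = 5 m
6–9 s: -9 × 3 = -27 m
9–15 s: 3 × 6 = 18 m
Net displacement = -9 m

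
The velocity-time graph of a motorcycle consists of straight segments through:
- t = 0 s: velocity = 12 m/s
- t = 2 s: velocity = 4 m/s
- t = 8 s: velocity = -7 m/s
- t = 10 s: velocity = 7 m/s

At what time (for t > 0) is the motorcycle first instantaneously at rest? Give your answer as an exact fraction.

v changes sign on 2–8 s (from 4 to -7); the graph is linear there, so v = 0 at t = 2 + (-4)·(8 − 2)/(-7 − 4) = 46/11 s.

t = 46/11 s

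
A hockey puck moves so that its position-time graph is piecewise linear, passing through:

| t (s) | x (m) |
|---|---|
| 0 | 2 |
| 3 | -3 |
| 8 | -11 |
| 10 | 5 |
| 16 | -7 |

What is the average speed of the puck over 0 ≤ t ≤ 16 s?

2.5625 m/s

Average speed = (total path length)/(elapsed time); on a piecewise-linear x-t graph the path length is Σ|Δx|.
0–3 s: |Δx| = |-3 − 2| = 5 m
3–8 s: |Δx| = |-11 − -3| = 8 m
8–10 s: |Δx| = |5 − -11| = 16 m
10–16 s: |Δx| = |-7 − 5| = 12 m
Total path = 41 m; average speed = 41/16 = 2.5625 m/s.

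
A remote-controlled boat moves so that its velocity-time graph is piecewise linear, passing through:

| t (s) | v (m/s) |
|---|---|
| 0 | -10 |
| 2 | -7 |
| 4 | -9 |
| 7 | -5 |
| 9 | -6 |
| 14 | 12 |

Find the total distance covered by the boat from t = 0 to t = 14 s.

Distance (not displacement) is the total path length: add the absolute areas under v-t.
0–2 s: |½(-10 + -7)(2)| = 17 m
2–4 s: |½(-7 + -9)(2)| = 16 m
4–7 s: |½(-9 + -5)(3)| = 21 m
7–9 s: |½(-5 + -6)(2)| = 11 m
9–14 s: v = 0 at t = 32/3 s; triangle areas 5 + 20 = 25 m
Total distance = 90 m

90 m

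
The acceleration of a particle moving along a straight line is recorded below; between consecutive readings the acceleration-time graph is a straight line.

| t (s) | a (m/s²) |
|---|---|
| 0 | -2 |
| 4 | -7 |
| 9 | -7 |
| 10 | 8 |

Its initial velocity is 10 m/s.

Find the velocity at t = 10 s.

Δv equals the area under the a-t graph; then v = v₀ + Δv.
0–4 s: ½(-2 + -7)(4) = -18 m/s
4–9 s: -7 × 5 = -35 m/s
9–10 s: ½(-7 + 8)(1) = 0.5 m/s
Δv = -52.5 m/s, so v(10) = 10 + (-52.5) = -42.5 m/s.

-42.5 m/s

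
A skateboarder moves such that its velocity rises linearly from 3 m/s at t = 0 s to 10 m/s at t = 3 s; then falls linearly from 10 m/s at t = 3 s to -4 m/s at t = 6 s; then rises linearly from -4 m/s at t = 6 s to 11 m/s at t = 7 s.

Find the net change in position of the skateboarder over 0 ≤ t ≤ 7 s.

Displacement is the signed area under the v-t curve.
0–3 s: ½(3 + 10)(3) = 19.5 m
3–6 s: ½(10 + -4)(3) = 9 m
6–7 s: ½(-4 + 11)(1) = 3.5 m
Net displacement = 32 m

32 m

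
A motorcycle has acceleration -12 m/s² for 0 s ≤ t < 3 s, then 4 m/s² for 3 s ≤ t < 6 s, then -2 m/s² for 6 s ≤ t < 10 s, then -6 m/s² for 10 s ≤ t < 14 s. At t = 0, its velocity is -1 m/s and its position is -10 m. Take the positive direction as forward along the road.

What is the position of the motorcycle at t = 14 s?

-456 m

On each constant-a segment, Δv = aΔt and Δx = v₀Δt + ½aΔt²; chain segment to segment.
0–3 s: v starts -1 m/s; Δx = -1·3 + ½·-12·3² = -57 m; v ends -37 m/s.
3–6 s: v starts -37 m/s; Δx = -37·3 + ½·4·3² = -93 m; v ends -25 m/s.
6–10 s: v starts -25 m/s; Δx = -25·4 + ½·-2·4² = -116 m; v ends -33 m/s.
10–14 s: v starts -33 m/s; Δx = -33·4 + ½·-6·4² = -180 m; v ends -57 m/s.
x(14) = -10 + Σ Δx = -456 m.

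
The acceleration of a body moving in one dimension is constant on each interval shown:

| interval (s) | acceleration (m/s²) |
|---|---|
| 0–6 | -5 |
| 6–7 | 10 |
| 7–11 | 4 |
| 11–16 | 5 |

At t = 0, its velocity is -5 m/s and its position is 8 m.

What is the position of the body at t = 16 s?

On each constant-a segment, Δv = aΔt and Δx = v₀Δt + ½aΔt²; chain segment to segment.
0–6 s: v starts -5 m/s; Δx = -5·6 + ½·-5·6² = -120 m; v ends -35 m/s.
6–7 s: v starts -35 m/s; Δx = -35·1 + ½·10·1² = -30 m; v ends -25 m/s.
7–11 s: v starts -25 m/s; Δx = -25·4 + ½·4·4² = -68 m; v ends -9 m/s.
11–16 s: v starts -9 m/s; Δx = -9·5 + ½·5·5² = 17.5 m; v ends 16 m/s.
x(16) = 8 + Σ Δx = -192.5 m.

-192.5 m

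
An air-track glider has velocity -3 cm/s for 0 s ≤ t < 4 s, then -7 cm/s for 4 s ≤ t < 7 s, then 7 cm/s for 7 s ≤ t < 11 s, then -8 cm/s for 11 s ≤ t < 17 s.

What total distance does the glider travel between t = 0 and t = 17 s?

Total distance travelled is ∫|v| dt — sum the magnitudes of each area piece.
0–4 s: |-3| × 4 = 12 cm
4–7 s: |-7| × 3 = 21 cm
7–11 s: |7| × 4 = 28 cm
11–17 s: |-8| × 6 = 48 cm
Total distance = 109 cm

109 cm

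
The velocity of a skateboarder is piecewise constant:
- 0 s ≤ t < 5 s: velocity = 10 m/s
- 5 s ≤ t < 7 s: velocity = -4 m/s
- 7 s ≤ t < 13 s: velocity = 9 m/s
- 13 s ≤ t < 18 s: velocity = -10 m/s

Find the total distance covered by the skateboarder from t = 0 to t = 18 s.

Distance (not displacement) is the total path length: add the absolute areas under v-t.
0–5 s: |10| × 5 = 50 m
5–7 s: |-4| × 2 = 8 m
7–13 s: |9| × 6 = 54 m
13–18 s: |-10| × 5 = 50 m
Total distance = 162 m

162 m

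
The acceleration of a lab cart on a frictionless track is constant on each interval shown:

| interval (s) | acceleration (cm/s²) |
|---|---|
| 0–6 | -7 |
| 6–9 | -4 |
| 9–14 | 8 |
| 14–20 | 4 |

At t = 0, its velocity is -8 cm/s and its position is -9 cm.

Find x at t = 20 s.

On each constant-a segment, Δv = aΔt and Δx = v₀Δt + ½aΔt²; chain segment to segment.
0–6 s: v starts -8 cm/s; Δx = -8·6 + ½·-7·6² = -174 cm; v ends -50 cm/s.
6–9 s: v starts -50 cm/s; Δx = -50·3 + ½·-4·3² = -168 cm; v ends -62 cm/s.
9–14 s: v starts -62 cm/s; Δx = -62·5 + ½·8·5² = -210 cm; v ends -22 cm/s.
14–20 s: v starts -22 cm/s; Δx = -22·6 + ½·4·6² = -60 cm; v ends 2 cm/s.
x(20) = -9 + Σ Δx = -621 cm.

-621 cm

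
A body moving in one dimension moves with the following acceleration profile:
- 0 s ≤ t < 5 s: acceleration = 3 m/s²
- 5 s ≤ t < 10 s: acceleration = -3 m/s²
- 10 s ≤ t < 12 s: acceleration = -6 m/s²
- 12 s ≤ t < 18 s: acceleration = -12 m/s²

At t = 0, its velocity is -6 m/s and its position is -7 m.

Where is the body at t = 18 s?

-340 m

On each constant-a segment, Δv = aΔt and Δx = v₀Δt + ½aΔt²; chain segment to segment.
0–5 s: v starts -6 m/s; Δx = -6·5 + ½·3·5² = 7.5 m; v ends 9 m/s.
5–10 s: v starts 9 m/s; Δx = 9·5 + ½·-3·5² = 7.5 m; v ends -6 m/s.
10–12 s: v starts -6 m/s; Δx = -6·2 + ½·-6·2² = -24 m; v ends -18 m/s.
12–18 s: v starts -18 m/s; Δx = -18·6 + ½·-12·6² = -324 m; v ends -90 m/s.
x(18) = -7 + Σ Δx = -340 m.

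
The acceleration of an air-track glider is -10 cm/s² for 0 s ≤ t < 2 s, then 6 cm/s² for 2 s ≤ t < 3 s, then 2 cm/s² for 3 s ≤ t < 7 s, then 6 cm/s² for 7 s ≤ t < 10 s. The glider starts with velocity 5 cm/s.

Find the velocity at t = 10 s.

Δv equals the area under the a-t graph; then v = v₀ + Δv.
0–2 s: -10 × 2 = -20 cm/s
2–3 s: 6 × 1 = 6 cm/s
3–7 s: 2 × 4 = 8 cm/s
7–10 s: 6 × 3 = 18 cm/s
Δv = 12 cm/s, so v(10) = 5 + (12) = 17 cm/s.

17 cm/s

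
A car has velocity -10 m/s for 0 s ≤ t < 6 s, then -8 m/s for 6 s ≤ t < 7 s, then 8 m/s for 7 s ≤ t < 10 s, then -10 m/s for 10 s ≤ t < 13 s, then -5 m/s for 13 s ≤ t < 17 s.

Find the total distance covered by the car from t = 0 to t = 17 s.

Distance (not displacement) is the total path length: add the absolute areas under v-t.
0–6 s: |-10| × 6 = 60 m
6–7 s: |-8| × 1 = 8 m
7–10 s: |8| × 3 = 24 m
10–13 s: |-10| × 3 = 30 m
13–17 s: |-5| × 4 = 20 m
Total distance = 142 m

142 m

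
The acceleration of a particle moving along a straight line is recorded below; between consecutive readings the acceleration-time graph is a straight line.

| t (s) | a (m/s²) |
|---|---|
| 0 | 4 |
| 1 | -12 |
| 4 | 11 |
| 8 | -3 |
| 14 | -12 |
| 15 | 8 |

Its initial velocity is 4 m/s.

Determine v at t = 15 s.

-32.5 m/s

Δv equals the area under the a-t graph; then v = v₀ + Δv.
0–1 s: ½(4 + -12)(1) = -4 m/s
1–4 s: ½(-12 + 11)(3) = -1.5 m/s
4–8 s: ½(11 + -3)(4) = 16 m/s
8–14 s: ½(-3 + -12)(6) = -45 m/s
14–15 s: ½(-12 + 8)(1) = -2 m/s
Δv = -36.5 m/s, so v(15) = 4 + (-36.5) = -32.5 m/s.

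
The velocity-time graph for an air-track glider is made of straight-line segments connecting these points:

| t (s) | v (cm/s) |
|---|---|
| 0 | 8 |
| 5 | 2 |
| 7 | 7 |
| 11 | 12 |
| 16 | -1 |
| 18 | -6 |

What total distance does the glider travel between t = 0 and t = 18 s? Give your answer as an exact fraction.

Distance (not displacement) is the total path length: add the absolute areas under v-t.
0–5 s: |½(8 + 2)(5)| = 25 cm
5–7 s: |½(2 + 7)(2)| = 9 cm
7–11 s: |½(7 + 12)(4)| = 38 cm
11–16 s: v = 0 at t = 203/13 s; triangle areas 360/13 + 5/26 = 725/26 cm
16–18 s: |½(-1 + -6)(2)| = 7 cm
Total distance = 2779/26 cm

2779/26 cm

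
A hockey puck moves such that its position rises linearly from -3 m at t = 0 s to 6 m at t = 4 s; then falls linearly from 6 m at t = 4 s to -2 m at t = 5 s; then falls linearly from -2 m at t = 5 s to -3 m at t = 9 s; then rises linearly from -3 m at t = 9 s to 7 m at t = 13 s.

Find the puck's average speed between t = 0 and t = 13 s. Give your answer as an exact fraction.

Average speed = (total path length)/(elapsed time); on a piecewise-linear x-t graph the path length is Σ|Δx|.
0–4 s: |Δx| = |6 − -3| = 9 m
4–5 s: |Δx| = |-2 − 6| = 8 m
5–9 s: |Δx| = |-3 − -2| = 1 m
9–13 s: |Δx| = |7 − -3| = 10 m
Total path = 28 m; average speed = 28/13 = 28/13 m/s.

28/13 m/s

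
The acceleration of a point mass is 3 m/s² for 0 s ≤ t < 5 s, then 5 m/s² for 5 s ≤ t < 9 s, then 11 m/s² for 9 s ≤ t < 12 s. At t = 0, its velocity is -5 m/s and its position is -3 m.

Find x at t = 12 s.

On each constant-a segment, Δv = aΔt and Δx = v₀Δt + ½aΔt²; chain segment to segment.
0–5 s: v starts -5 m/s; Δx = -5·5 + ½·3·5² = 12.5 m; v ends 10 m/s.
5–9 s: v starts 10 m/s; Δx = 10·4 + ½·5·4² = 80 m; v ends 30 m/s.
9–12 s: v starts 30 m/s; Δx = 30·3 + ½·11·3² = 139.5 m; v ends 63 m/s.
x(12) = -3 + Σ Δx = 229 m.

229 m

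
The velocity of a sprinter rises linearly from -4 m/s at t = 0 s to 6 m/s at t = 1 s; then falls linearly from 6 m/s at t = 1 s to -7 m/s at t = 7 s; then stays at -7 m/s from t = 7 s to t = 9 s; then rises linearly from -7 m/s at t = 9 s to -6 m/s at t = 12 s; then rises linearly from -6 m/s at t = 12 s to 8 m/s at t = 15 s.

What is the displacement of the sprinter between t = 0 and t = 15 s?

Net displacement equals the area under the velocity-time graph (areas below the axis count negative).
0–1 s: ½(-4 + 6)(1) = 1 m
1–7 s: ½(6 + -7)(6) = -3 m
7–9 s: -7 × 2 = -14 m
9–12 s: ½(-7 + -6)(3) = -19.5 m
12–15 s: ½(-6 + 8)(3) = 3 m
Net displacement = -32.5 m

-32.5 m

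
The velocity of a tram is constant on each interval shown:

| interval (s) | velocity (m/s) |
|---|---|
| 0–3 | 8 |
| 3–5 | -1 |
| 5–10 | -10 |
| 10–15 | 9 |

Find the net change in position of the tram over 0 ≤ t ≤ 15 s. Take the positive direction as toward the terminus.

Displacement is the signed area under the v-t curve.
0–3 s: 8 × 3 = 24 m
3–5 s: -1 × 2 = -2 m
5–10 s: -10 × 5 = -50 m
10–15 s: 9 × 5 = 45 m
Net displacement = 17 m

17 m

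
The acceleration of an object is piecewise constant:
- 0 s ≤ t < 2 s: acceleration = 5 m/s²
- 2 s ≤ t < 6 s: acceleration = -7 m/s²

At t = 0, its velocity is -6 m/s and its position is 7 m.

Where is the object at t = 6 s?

On each constant-a segment, Δv = aΔt and Δx = v₀Δt + ½aΔt²; chain segment to segment.
0–2 s: v starts -6 m/s; Δx = -6·2 + ½·5·2² = -2 m; v ends 4 m/s.
2–6 s: v starts 4 m/s; Δx = 4·4 + ½·-7·4² = -40 m; v ends -24 m/s.
x(6) = 7 + Σ Δx = -35 m.

-35 m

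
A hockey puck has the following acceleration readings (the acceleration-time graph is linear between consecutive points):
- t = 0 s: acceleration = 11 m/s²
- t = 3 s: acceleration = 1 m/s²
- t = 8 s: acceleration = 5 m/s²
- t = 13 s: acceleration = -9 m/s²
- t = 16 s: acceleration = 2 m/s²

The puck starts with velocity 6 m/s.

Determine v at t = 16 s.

Δv equals the area under the a-t graph; then v = v₀ + Δv.
0–3 s: ½(11 + 1)(3) = 18 m/s
3–8 s: ½(1 + 5)(5) = 15 m/s
8–13 s: ½(5 + -9)(5) = -10 m/s
13–16 s: ½(-9 + 2)(3) = -10.5 m/s
Δv = 12.5 m/s, so v(16) = 6 + (12.5) = 18.5 m/s.

18.5 m/s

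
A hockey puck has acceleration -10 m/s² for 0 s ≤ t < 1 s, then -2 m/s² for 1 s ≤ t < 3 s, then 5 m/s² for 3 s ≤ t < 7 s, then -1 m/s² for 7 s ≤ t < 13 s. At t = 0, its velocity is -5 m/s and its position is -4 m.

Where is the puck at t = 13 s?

-96 m

On each constant-a segment, Δv = aΔt and Δx = v₀Δt + ½aΔt²; chain segment to segment.
0–1 s: v starts -5 m/s; Δx = -5·1 + ½·-10·1² = -10 m; v ends -15 m/s.
1–3 s: v starts -15 m/s; Δx = -15·2 + ½·-2·2² = -34 m; v ends -19 m/s.
3–7 s: v starts -19 m/s; Δx = -19·4 + ½·5·4² = -36 m; v ends 1 m/s.
7–13 s: v starts 1 m/s; Δx = 1·6 + ½·-1·6² = -12 m; v ends -5 m/s.
x(13) = -4 + Σ Δx = -96 m.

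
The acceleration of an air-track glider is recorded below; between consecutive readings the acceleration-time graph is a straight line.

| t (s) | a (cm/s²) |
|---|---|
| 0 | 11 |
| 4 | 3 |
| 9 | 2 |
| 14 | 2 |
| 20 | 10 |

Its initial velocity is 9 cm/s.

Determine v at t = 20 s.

Δv equals the area under the a-t graph; then v = v₀ + Δv.
0–4 s: ½(11 + 3)(4) = 28 cm/s
4–9 s: ½(3 + 2)(5) = 12.5 cm/s
9–14 s: 2 × 5 = 10 cm/s
14–20 s: ½(2 + 10)(6) = 36 cm/s
Δv = 86.5 cm/s, so v(20) = 9 + (86.5) = 95.5 cm/s.

95.5 cm/s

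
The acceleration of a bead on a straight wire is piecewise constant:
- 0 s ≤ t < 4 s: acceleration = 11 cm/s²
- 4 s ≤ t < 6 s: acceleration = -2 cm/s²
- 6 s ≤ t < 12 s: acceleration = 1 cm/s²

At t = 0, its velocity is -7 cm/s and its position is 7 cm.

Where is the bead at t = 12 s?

353 cm

On each constant-a segment, Δv = aΔt and Δx = v₀Δt + ½aΔt²; chain segment to segment.
0–4 s: v starts -7 cm/s; Δx = -7·4 + ½·11·4² = 60 cm; v ends 37 cm/s.
4–6 s: v starts 37 cm/s; Δx = 37·2 + ½·-2·2² = 70 cm; v ends 33 cm/s.
6–12 s: v starts 33 cm/s; Δx = 33·6 + ½·1·6² = 216 cm; v ends 39 cm/s.
x(12) = 7 + Σ Δx = 353 cm.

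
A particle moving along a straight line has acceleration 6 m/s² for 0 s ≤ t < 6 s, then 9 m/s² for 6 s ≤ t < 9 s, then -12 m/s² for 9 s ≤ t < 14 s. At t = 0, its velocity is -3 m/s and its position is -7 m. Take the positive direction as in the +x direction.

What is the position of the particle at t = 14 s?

372.5 m

On each constant-a segment, Δv = aΔt and Δx = v₀Δt + ½aΔt²; chain segment to segment.
0–6 s: v starts -3 m/s; Δx = -3·6 + ½·6·6² = 90 m; v ends 33 m/s.
6–9 s: v starts 33 m/s; Δx = 33·3 + ½·9·3² = 139.5 m; v ends 60 m/s.
9–14 s: v starts 60 m/s; Δx = 60·5 + ½·-12·5² = 150 m; v ends 0 m/s.
x(14) = -7 + Σ Δx = 372.5 m.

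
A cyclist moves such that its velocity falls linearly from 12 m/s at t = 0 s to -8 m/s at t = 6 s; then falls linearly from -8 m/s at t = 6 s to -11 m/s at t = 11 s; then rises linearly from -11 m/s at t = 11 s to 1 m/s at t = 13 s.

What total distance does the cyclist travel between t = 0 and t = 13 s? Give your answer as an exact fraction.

Distance (not displacement) is the total path length: add the absolute areas under v-t.
0–6 s: v = 0 at t = 3.6 s; triangle areas 21.6 + 9.6 = 31.2 m
6–11 s: |½(-8 + -11)(5)| = 47.5 m
11–13 s: v = 0 at t = 77/6 s; triangle areas 121/12 + 1/12 = 61/6 m
Total distance = 1333/15 m

1333/15 m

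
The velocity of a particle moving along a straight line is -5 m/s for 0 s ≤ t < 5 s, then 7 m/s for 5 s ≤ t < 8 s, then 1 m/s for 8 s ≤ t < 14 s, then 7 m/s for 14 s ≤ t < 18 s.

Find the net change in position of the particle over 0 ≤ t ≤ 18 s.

Displacement is the signed area under the v-t curve.
0–5 s: -5 × 5 = -25 m
5–8 s: 7 × 3 = 21 m
8–14 s: 1 × 6 = 6 m
14–18 s: 7 × 4 = 28 m
Net displacement = 30 m

30 m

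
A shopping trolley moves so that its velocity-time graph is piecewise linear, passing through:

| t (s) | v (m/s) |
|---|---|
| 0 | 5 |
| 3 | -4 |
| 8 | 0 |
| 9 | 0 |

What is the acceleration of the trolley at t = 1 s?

Acceleration is the slope of the v-t graph on 0–3 s: (-4 − 5)/(3 − 0) = -3 m/s².

-3 m/s²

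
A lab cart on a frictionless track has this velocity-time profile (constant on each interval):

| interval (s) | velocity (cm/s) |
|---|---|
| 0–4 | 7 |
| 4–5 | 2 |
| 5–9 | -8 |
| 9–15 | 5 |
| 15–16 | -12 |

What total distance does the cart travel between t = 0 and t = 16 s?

104 cm

Distance (not displacement) is the total path length: add the absolute areas under v-t.
0–4 s: |7| × 4 = 28 cm
4–5 s: |2| × 1 = 2 cm
5–9 s: |-8| × 4 = 32 cm
9–15 s: |5| × 6 = 30 cm
15–16 s: |-12| × 1 = 12 cm
Total distance = 104 cm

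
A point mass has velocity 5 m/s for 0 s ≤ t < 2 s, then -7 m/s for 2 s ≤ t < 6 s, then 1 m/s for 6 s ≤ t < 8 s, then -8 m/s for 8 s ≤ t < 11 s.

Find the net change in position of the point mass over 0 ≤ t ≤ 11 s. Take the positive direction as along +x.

Net displacement equals the area under the velocity-time graph (areas below the axis count negative).
0–2 s: 5 × 2 = 10 m
2–6 s: -7 × 4 = -28 m
6–8 s: 1 × 2 = 2 m
8–11 s: -8 × 3 = -24 m
Net displacement = -40 m

-40 m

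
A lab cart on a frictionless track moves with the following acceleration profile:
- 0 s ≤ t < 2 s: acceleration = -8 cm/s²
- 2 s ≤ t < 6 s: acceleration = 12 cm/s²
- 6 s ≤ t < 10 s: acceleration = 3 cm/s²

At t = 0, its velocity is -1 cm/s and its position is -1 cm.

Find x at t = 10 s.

157 cm

On each constant-a segment, Δv = aΔt and Δx = v₀Δt + ½aΔt²; chain segment to segment.
0–2 s: v starts -1 cm/s; Δx = -1·2 + ½·-8·2² = -18 cm; v ends -17 cm/s.
2–6 s: v starts -17 cm/s; Δx = -17·4 + ½·12·4² = 28 cm; v ends 31 cm/s.
6–10 s: v starts 31 cm/s; Δx = 31·4 + ½·3·4² = 148 cm; v ends 43 cm/s.
x(10) = -1 + Σ Δx = 157 cm.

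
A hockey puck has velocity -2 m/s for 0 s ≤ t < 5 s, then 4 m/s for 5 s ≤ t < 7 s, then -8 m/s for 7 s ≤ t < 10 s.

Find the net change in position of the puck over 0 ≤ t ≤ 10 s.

Displacement is the signed area under the v-t curve.
0–5 s: -2 × 5 = -10 m
5–7 s: 4 × 2 = 8 m
7–10 s: -8 × 3 = -24 m
Net displacement = -26 m

-26 m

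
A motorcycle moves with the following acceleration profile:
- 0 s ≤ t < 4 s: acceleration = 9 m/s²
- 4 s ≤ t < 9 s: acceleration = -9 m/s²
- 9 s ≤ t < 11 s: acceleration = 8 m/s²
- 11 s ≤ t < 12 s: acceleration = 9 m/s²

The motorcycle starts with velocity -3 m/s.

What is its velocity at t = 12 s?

13 m/s

Δv equals the area under the a-t graph; then v = v₀ + Δv.
0–4 s: 9 × 4 = 36 m/s
4–9 s: -9 × 5 = -45 m/s
9–11 s: 8 × 2 = 16 m/s
11–12 s: 9 × 1 = 9 m/s
Δv = 16 m/s, so v(12) = -3 + (16) = 13 m/s.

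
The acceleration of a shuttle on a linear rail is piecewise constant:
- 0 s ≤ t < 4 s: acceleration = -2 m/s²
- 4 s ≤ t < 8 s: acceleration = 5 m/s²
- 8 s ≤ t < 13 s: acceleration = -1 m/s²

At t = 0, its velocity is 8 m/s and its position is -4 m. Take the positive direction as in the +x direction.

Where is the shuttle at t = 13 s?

139.5 m

On each constant-a segment, Δv = aΔt and Δx = v₀Δt + ½aΔt²; chain segment to segment.
0–4 s: v starts 8 m/s; Δx = 8·4 + ½·-2·4² = 16 m; v ends 0 m/s.
4–8 s: v starts 0 m/s; Δx = 0·4 + ½·5·4² = 40 m; v ends 20 m/s.
8–13 s: v starts 20 m/s; Δx = 20·5 + ½·-1·5² = 87.5 m; v ends 15 m/s.
x(13) = -4 + Σ Δx = 139.5 m.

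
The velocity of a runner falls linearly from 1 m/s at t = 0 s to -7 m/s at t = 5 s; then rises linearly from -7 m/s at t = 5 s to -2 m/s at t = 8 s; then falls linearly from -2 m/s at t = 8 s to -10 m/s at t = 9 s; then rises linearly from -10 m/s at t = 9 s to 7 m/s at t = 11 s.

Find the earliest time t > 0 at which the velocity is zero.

t = 0.625 s

v changes sign on 0–5 s (from 1 to -7); the graph is linear there, so v = 0 at t = 0 + (-1)·(5 − 0)/(-7 − 1) = 0.625 s.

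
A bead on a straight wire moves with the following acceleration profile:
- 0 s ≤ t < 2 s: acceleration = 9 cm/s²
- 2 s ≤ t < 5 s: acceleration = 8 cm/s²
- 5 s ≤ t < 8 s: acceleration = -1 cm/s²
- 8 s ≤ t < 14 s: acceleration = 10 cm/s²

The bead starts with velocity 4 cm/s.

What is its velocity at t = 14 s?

103 cm/s

Δv equals the area under the a-t graph; then v = v₀ + Δv.
0–2 s: 9 × 2 = 18 cm/s
2–5 s: 8 × 3 = 24 cm/s
5–8 s: -1 × 3 = -3 cm/s
8–14 s: 10 × 6 = 60 cm/s
Δv = 99 cm/s, so v(14) = 4 + (99) = 103 cm/s.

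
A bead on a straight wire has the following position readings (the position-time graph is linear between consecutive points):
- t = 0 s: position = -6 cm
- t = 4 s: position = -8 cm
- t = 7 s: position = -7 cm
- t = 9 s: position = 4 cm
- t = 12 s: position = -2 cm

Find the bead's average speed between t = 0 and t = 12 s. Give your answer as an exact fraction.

Average speed = (total path length)/(elapsed time); on a piecewise-linear x-t graph the path length is Σ|Δx|.
0–4 s: |Δx| = |-8 − -6| = 2 cm
4–7 s: |Δx| = |-7 − -8| = 1 cm
7–9 s: |Δx| = |4 − -7| = 11 cm
9–12 s: |Δx| = |-2 − 4| = 6 cm
Total path = 20 cm; average speed = 20/12 = 5/3 cm/s.

5/3 cm/s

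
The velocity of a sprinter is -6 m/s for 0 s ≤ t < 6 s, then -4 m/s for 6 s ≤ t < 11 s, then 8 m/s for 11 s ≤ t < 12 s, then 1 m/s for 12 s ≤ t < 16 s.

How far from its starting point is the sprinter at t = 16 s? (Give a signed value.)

Net displacement equals the area under the velocity-time graph (areas below the axis count negative).
0–6 s: -6 × 6 = -36 m
6–11 s: -4 × 5 = -20 m
11–12 s: 8 × 1 = 8 m
12–16 s: 1 × 4 = 4 m
Net displacement = -44 m

-44 m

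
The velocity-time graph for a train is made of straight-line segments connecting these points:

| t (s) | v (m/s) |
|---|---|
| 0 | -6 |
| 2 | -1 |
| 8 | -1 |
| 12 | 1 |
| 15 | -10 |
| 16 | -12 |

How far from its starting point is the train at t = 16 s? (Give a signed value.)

-37.5 m

Net displacement equals the area under the velocity-time graph (areas below the axis count negative).
0–2 s: ½(-6 + -1)(2) = -7 m
2–8 s: -1 × 6 = -6 m
8–12 s: ½(-1 + 1)(4) = 0 m
12–15 s: ½(1 + -10)(3) = -13.5 m
15–16 s: ½(-10 + -12)(1) = -11 m
Net displacement = -37.5 m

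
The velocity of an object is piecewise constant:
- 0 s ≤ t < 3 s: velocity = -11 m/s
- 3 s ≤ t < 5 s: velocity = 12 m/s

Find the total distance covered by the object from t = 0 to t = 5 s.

Distance (not displacement) is the total path length: add the absolute areas under v-t.
0–3 s: |-11| × 3 = 33 m
3–5 s: |12| × 2 = 24 m
Total distance = 57 m

57 m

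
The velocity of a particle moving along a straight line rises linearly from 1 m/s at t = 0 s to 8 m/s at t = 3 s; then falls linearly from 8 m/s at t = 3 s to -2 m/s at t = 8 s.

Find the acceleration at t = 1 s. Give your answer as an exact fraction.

7/3 m/s²

Acceleration is the slope of the v-t graph on 0–3 s: (8 − 1)/(3 − 0) = 7/3 m/s².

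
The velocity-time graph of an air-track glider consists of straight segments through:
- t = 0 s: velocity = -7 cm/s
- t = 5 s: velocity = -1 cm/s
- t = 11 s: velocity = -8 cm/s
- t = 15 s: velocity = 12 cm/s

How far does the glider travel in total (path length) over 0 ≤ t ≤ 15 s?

67.8 cm

Total distance travelled is ∫|v| dt — sum the magnitudes of each area piece.
0–5 s: |½(-7 + -1)(5)| = 20 cm
5–11 s: |½(-1 + -8)(6)| = 27 cm
11–15 s: v = 0 at t = 12.6 s; triangle areas 6.4 + 14.4 = 20.8 cm
Total distance = 67.8 cm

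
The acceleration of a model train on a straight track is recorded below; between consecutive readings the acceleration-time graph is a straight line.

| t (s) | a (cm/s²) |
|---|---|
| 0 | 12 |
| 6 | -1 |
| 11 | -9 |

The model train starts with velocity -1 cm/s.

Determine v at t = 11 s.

7 cm/s

Δv equals the area under the a-t graph; then v = v₀ + Δv.
0–6 s: ½(12 + -1)(6) = 33 cm/s
6–11 s: ½(-1 + -9)(5) = -25 cm/s
Δv = 8 cm/s, so v(11) = -1 + (8) = 7 cm/s.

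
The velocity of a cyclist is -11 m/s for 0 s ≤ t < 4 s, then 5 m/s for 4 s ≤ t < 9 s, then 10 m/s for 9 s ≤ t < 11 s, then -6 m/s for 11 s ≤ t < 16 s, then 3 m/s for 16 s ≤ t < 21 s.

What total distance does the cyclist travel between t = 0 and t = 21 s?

134 m

Total distance travelled is ∫|v| dt — sum the magnitudes of each area piece.
0–4 s: |-11| × 4 = 44 m
4–9 s: |5| × 5 = 25 m
9–11 s: |10| × 2 = 20 m
11–16 s: |-6| × 5 = 30 m
16–21 s: |3| × 5 = 15 m
Total distance = 134 m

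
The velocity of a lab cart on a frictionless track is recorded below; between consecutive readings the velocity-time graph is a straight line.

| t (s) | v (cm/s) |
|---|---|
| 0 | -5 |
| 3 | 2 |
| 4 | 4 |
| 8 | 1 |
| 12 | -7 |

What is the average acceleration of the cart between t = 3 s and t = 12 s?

-1 cm/s²

Average acceleration = Δv/Δt = (-7 − 2)/(12 − 3) = -1 cm/s².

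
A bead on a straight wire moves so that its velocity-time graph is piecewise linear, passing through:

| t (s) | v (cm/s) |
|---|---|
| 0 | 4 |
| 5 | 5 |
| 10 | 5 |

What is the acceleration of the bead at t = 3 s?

Acceleration is the slope of the v-t graph on 0–5 s: (5 − 4)/(5 − 0) = 0.2 cm/s².

0.2 cm/s²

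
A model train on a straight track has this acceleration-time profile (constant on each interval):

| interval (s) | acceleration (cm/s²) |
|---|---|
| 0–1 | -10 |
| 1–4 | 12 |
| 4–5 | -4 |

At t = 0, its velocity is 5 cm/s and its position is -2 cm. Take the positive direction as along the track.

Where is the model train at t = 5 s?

On each constant-a segment, Δv = aΔt and Δx = v₀Δt + ½aΔt²; chain segment to segment.
0–1 s: v starts 5 cm/s; Δx = 5·1 + ½·-10·1² = 0 cm; v ends -5 cm/s.
1–4 s: v starts -5 cm/s; Δx = -5·3 + ½·12·3² = 39 cm; v ends 31 cm/s.
4–5 s: v starts 31 cm/s; Δx = 31·1 + ½·-4·1² = 29 cm; v ends 27 cm/s.
x(5) = -2 + Σ Δx = 66 cm.

66 cm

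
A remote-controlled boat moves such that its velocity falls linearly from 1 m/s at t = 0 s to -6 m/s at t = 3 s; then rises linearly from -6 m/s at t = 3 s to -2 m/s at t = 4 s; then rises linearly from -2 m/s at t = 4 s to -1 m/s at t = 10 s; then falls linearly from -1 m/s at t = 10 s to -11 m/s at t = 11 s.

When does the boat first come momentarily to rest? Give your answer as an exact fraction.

v changes sign on 0–3 s (from 1 to -6); the graph is linear there, so v = 0 at t = 0 + (-1)·(3 − 0)/(-6 − 1) = 3/7 s.

t = 3/7 s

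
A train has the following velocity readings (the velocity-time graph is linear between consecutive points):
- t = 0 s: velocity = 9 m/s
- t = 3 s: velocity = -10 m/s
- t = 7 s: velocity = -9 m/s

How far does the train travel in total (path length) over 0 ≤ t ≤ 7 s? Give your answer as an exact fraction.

Distance (not displacement) is the total path length: add the absolute areas under v-t.
0–3 s: v = 0 at t = 27/19 s; triangle areas 243/38 + 150/19 = 543/38 m
3–7 s: |½(-10 + -9)(4)| = 38 m
Total distance = 1987/38 m

1987/38 m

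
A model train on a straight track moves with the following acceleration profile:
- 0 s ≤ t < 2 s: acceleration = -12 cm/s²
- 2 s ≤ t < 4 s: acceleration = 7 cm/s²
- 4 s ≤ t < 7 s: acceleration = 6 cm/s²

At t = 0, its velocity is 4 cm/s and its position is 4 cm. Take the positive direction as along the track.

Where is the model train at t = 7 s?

-29 cm

On each constant-a segment, Δv = aΔt and Δx = v₀Δt + ½aΔt²; chain segment to segment.
0–2 s: v starts 4 cm/s; Δx = 4·2 + ½·-12·2² = -16 cm; v ends -20 cm/s.
2–4 s: v starts -20 cm/s; Δx = -20·2 + ½·7·2² = -26 cm; v ends -6 cm/s.
4–7 s: v starts -6 cm/s; Δx = -6·3 + ½·6·3² = 9 cm; v ends 12 cm/s.
x(7) = 4 + Σ Δx = -29 cm.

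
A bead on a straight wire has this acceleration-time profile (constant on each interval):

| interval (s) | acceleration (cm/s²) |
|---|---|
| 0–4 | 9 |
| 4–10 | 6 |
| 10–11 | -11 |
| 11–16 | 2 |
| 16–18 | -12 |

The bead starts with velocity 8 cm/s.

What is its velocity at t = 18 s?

Δv equals the area under the a-t graph; then v = v₀ + Δv.
0–4 s: 9 × 4 = 36 cm/s
4–10 s: 6 × 6 = 36 cm/s
10–11 s: -11 × 1 = -11 cm/s
11–16 s: 2 × 5 = 10 cm/s
16–18 s: -12 × 2 = -24 cm/s
Δv = 47 cm/s, so v(18) = 8 + (47) = 55 cm/s.

55 cm/s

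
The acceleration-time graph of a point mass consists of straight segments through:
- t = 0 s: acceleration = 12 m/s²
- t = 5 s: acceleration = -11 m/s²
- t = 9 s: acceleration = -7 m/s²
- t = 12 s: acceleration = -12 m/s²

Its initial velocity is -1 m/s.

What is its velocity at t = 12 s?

Δv equals the area under the a-t graph; then v = v₀ + Δv.
0–5 s: ½(12 + -11)(5) = 2.5 m/s
5–9 s: ½(-11 + -7)(4) = -36 m/s
9–12 s: ½(-7 + -12)(3) = -28.5 m/s
Δv = -62 m/s, so v(12) = -1 + (-62) = -63 m/s.

-63 m/s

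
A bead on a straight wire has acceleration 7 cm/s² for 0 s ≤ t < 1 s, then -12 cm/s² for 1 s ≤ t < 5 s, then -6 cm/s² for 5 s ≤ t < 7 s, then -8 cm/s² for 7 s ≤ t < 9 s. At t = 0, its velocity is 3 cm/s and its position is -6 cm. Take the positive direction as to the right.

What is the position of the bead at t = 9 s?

On each constant-a segment, Δv = aΔt and Δx = v₀Δt + ½aΔt²; chain segment to segment.
0–1 s: v starts 3 cm/s; Δx = 3·1 + ½·7·1² = 6.5 cm; v ends 10 cm/s.
1–5 s: v starts 10 cm/s; Δx = 10·4 + ½·-12·4² = -56 cm; v ends -38 cm/s.
5–7 s: v starts -38 cm/s; Δx = -38·2 + ½·-6·2² = -88 cm; v ends -50 cm/s.
7–9 s: v starts -50 cm/s; Δx = -50·2 + ½·-8·2² = -116 cm; v ends -66 cm/s.
x(9) = -6 + Σ Δx = -259.5 cm.

-259.5 cm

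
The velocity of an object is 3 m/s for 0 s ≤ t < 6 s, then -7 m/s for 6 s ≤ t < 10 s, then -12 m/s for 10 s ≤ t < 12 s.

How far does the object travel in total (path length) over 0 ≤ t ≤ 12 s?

70 m

Distance (not displacement) is the total path length: add the absolute areas under v-t.
0–6 s: |3| × 6 = 18 m
6–10 s: |-7| × 4 = 28 m
10–12 s: |-12| × 2 = 24 m
Total distance = 70 m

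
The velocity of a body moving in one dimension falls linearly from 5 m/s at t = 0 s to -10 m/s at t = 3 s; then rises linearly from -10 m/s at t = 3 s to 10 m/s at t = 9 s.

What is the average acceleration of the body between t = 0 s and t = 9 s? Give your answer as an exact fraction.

Average acceleration = Δv/Δt = (10 − 5)/(9 − 0) = 5/9 m/s².

5/9 m/s²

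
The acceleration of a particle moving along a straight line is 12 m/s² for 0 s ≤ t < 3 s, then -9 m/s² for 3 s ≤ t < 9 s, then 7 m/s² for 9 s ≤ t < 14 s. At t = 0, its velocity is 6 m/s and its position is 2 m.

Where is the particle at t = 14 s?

On each constant-a segment, Δv = aΔt and Δx = v₀Δt + ½aΔt²; chain segment to segment.
0–3 s: v starts 6 m/s; Δx = 6·3 + ½·12·3² = 72 m; v ends 42 m/s.
3–9 s: v starts 42 m/s; Δx = 42·6 + ½·-9·6² = 90 m; v ends -12 m/s.
9–14 s: v starts -12 m/s; Δx = -12·5 + ½·7·5² = 27.5 m; v ends 23 m/s.
x(14) = 2 + Σ Δx = 191.5 m.

191.5 m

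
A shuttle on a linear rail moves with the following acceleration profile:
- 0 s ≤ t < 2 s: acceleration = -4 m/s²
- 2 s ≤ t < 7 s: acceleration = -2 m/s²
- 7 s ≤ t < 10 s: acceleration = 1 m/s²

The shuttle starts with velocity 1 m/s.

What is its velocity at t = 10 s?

-14 m/s

Δv equals the area under the a-t graph; then v = v₀ + Δv.
0–2 s: -4 × 2 = -8 m/s
2–7 s: -2 × 5 = -10 m/s
7–10 s: 1 × 3 = 3 m/s
Δv = -15 m/s, so v(10) = 1 + (-15) = -14 m/s.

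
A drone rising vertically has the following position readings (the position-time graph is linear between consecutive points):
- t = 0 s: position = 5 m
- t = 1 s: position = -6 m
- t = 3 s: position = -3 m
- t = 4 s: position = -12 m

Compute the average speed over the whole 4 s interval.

Average speed = (total path length)/(elapsed time); on a piecewise-linear x-t graph the path length is Σ|Δx|.
0–1 s: |Δx| = |-6 − 5| = 11 m
1–3 s: |Δx| = |-3 − -6| = 3 m
3–4 s: |Δx| = |-12 − -3| = 9 m
Total path = 23 m; average speed = 23/4 = 5.75 m/s.

5.75 m/s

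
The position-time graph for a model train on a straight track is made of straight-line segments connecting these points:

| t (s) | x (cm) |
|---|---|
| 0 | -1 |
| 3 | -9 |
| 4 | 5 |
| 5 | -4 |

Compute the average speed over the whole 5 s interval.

6.2 cm/s

Average speed = (total path length)/(elapsed time); on a piecewise-linear x-t graph the path length is Σ|Δx|.
0–3 s: |Δx| = |-9 − -1| = 8 cm
3–4 s: |Δx| = |5 − -9| = 14 cm
4–5 s: |Δx| = |-4 − 5| = 9 cm
Total path = 31 cm; average speed = 31/5 = 6.2 cm/s.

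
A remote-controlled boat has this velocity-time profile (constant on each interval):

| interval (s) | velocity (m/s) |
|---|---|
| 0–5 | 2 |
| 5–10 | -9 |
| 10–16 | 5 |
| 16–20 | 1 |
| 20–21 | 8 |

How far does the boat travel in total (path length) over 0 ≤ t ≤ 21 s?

Distance (not displacement) is the total path length: add the absolute areas under v-t.
0–5 s: |2| × 5 = 10 m
5–10 s: |-9| × 5 = 45 m
10–16 s: |5| × 6 = 30 m
16–20 s: |1| × 4 = 4 m
20–21 s: |8| × 1 = 8 m
Total distance = 97 m

97 m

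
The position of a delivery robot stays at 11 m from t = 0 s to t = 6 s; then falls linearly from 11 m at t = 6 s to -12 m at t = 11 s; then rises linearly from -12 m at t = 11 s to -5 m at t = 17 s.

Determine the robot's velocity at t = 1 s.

0 m/s

Velocity is the slope of the x-t graph on 0–6 s: (11 − 11)/(6 − 0) = 0 m/s.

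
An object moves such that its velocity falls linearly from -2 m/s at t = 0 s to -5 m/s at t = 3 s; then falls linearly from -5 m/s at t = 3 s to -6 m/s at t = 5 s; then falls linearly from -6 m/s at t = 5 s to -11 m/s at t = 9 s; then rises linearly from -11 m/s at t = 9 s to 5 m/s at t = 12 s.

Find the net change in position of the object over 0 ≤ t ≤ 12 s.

-64.5 m

Net displacement equals the area under the velocity-time graph (areas below the axis count negative).
0–3 s: ½(-2 + -5)(3) = -10.5 m
3–5 s: ½(-5 + -6)(2) = -11 m
5–9 s: ½(-6 + -11)(4) = -34 m
9–12 s: ½(-11 + 5)(3) = -9 m
Net displacement = -64.5 m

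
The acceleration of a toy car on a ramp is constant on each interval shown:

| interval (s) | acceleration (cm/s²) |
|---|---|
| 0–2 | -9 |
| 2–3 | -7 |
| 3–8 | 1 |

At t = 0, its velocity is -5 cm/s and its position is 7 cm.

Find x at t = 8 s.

-185 cm

On each constant-a segment, Δv = aΔt and Δx = v₀Δt + ½aΔt²; chain segment to segment.
0–2 s: v starts -5 cm/s; Δx = -5·2 + ½·-9·2² = -28 cm; v ends -23 cm/s.
2–3 s: v starts -23 cm/s; Δx = -23·1 + ½·-7·1² = -26.5 cm; v ends -30 cm/s.
3–8 s: v starts -30 cm/s; Δx = -30·5 + ½·1·5² = -137.5 cm; v ends -25 cm/s.
x(8) = 7 + Σ Δx = -185 cm.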